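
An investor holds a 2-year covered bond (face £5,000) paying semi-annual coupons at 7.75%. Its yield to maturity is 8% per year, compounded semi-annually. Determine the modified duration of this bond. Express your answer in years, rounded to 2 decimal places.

Periodic yield y = 0.04. First find Macaulay duration:
  t   CF        PV=CF/(1+0.04)^t    t·PV
  1       193.75       186.2981       186.2981
  2       193.75       179.1328       358.2655
  3       193.75       172.2430       516.7291
  4     5,193.75     4,439.6393    17,758.5571
  Σ                  4,977.3132    18,819.8498
P = 4,977.3132; Macaulay duration = 18,819.8498 / 4,977.3132 = 3.78113 half-year periods = 1.89056 years.
Modified duration = D_Mac / (1 + y) = 1.89056 / 1.04 = 1.81785 years.

1.82 years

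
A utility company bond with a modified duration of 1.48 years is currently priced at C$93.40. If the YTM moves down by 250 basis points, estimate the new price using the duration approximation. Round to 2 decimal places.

Duration approximation: ΔP/P ≈ -D_mod · Δy = -1.48 × (-0.025) = +0.037000.
New price ≈ 93.40 × (1 + 0.037000) = 96.85580.

C$96.86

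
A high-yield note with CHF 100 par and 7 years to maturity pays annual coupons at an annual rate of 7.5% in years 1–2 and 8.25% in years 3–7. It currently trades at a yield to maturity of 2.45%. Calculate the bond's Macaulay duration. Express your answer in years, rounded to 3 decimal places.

5.859 years

Periodic yield y = 0.0245. Discount each cash flow and weight by its year:
  t   CF        PV=CF/(1+0.0245)^t    t·PV
  1         7.50         7.3206         7.3206
  2         7.50         7.1456        14.2912
  3         8.25         7.6722        23.0165
  4         8.25         7.4887        29.9548
  5         8.25         7.3096        36.5480
  6         8.25         7.1348        42.8088
  7       108.25        91.3785       639.6497
  Σ                    135.4500       793.5897
Price P = Σ PV = 135.4500.
Macaulay duration = Σ(t·PV) / P = 793.5897 / 135.4500 = 5.85891 years.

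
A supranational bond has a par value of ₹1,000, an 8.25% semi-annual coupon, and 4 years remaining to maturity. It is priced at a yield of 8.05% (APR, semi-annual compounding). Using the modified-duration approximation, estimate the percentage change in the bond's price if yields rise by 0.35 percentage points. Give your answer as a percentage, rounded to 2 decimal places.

-1.17%

Periodic yield y = 0.04025. Modified duration first:
  t   CF        PV=CF/(1+0.04025)^t    t·PV
  1        41.25        39.6539        39.6539
  2        41.25        38.1196        76.2392
  3        41.25        36.6447       109.9340
  4        41.25        35.2268       140.9072
  5        41.25        33.8638       169.3189
  6        41.25        32.5535       195.3210
  7        41.25        31.2939       219.0574
  8     1,041.25       759.3696     6,074.9570
  Σ                  1,006.7258     7,025.3885
P = 1,006.7258; D_Mac = 6.97845 half-year periods = 3.48923 yrs; D_mod = 3.48923/(1+0.04025) = 3.35422 yrs.
ΔP/P ≈ -D_mod · Δy = -3.35422 × (+0.0035) = -0.011740 = -1.1740%.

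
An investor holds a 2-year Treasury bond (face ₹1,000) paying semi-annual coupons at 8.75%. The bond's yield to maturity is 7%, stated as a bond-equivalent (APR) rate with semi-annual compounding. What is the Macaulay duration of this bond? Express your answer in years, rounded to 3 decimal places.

Periodic yield y = 0.035. Discount each cash flow and weight by its period:
  t   CF        PV=CF/(1+0.035)^t    t·PV
  1        43.75        42.2705        42.2705
  2        43.75        40.8411        81.6822
  3        43.75        39.4600       118.3800
  4     1,043.75       909.5678     3,638.2713
  Σ                  1,032.1394     3,880.6040
Price P = Σ PV = 1,032.1394.
Macaulay duration = Σ(t·PV) / P = 3,880.6040 / 1,032.1394 = 3.75977 half-year periods.
In years: 3.75977 / 2 = 1.87988 years.

1.880 years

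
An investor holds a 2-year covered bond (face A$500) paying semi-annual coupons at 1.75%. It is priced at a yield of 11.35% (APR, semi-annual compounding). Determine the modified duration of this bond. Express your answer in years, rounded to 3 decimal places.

Periodic yield y = 0.05675. First find Macaulay duration:
  t   CF        PV=CF/(1+0.05675)^t    t·PV
  1        4.375         4.1401         4.1401
  2        4.375         3.9177         7.8354
  3        4.375         3.7073        11.1220
  4      504.375       404.4497     1,617.7988
  Σ                    416.2148     1,640.8963
P = 416.2148; Macaulay duration = 1,640.8963 / 416.2148 = 3.94243 half-year periods = 1.97121 years.
Modified duration = D_Mac / (1 + y) = 1.97121 / 1.05675 = 1.86535 years.

1.865 years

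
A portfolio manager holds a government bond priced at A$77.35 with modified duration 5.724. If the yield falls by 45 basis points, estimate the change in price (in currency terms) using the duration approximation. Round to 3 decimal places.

+A$1.992

Duration approximation: ΔP/P ≈ -D_mod · Δy = -5.724 × (-0.0045) = +0.025758.
ΔP ≈ 77.35 × (+0.025758) = +1.9923813.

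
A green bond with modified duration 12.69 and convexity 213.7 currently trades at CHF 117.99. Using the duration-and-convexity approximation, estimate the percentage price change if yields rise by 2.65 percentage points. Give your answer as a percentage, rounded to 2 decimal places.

-26.12%

Duration effect: -D_mod·Δy = -12.69 × (+0.0265) = -0.336285
Convexity effect: ½·C·(Δy)² = 0.5 × 213.7 × (0.0265)² = +0.0750354125
ΔP/P ≈ -0.336285 + 0.0750354125 = -0.2612495875
= -26.12495875%.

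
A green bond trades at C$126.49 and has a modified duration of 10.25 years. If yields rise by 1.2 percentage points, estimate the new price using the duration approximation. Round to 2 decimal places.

Duration approximation: ΔP/P ≈ -D_mod · Δy = -10.25 × (+0.012) = -0.123000.
New price ≈ 126.49 × (1 - 0.123000) = 110.93173.

C$110.93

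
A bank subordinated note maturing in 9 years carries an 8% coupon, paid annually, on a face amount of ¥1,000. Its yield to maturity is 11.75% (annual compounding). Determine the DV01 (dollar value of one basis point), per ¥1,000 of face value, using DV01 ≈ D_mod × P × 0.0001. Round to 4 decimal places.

Periodic yield y = 0.1175.
  t   CF        PV=CF/(1+0.1175)^t    t·PV
  1        80.00        71.5884        71.5884
  2        80.00        64.0612       128.1224
  3        80.00        57.3254       171.9763
  4        80.00        51.2979       205.1917
  5        80.00        45.9042       229.5209
  6        80.00        41.0776       246.4654
  7        80.00        36.7585       257.3092
  8        80.00        32.8935       263.1478
  9     1,080.00       397.3708     3,576.3374
  Σ                    798.2774     5,149.6595
P = 798.2774; D_Mac = 6.45096 yrs; D_mod = 5.77268 yrs.
DV01 ≈ 5.77268 × 798.2774 × 0.0001 = 0.460820.

¥0.4608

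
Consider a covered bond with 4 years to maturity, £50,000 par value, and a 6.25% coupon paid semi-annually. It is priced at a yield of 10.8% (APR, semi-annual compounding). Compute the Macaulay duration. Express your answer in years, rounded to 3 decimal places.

3.561 years

Periodic yield y = 0.054. Discount each cash flow and weight by its period:
  t   CF        PV=CF/(1+0.054)^t    t·PV
  1     1,562.50     1,482.4478     1,482.4478
  2     1,562.50     1,406.4970     2,812.9940
  3     1,562.50     1,334.4374     4,003.3121
  4     1,562.50     1,266.0696     5,064.2784
  5     1,562.50     1,201.2046     6,006.0228
  6     1,562.50     1,139.6628     6,837.9766
  7     1,562.50     1,081.2740     7,568.9178
  8    51,562.50    33,853.9290   270,831.4319
  Σ                 42,765.5221   304,607.3814
Price P = Σ PV = 42,765.5221.
Macaulay duration = Σ(t·PV) / P = 304,607.3814 / 42,765.5221 = 7.12273 half-year periods.
In years: 7.12273 / 2 = 3.56137 years.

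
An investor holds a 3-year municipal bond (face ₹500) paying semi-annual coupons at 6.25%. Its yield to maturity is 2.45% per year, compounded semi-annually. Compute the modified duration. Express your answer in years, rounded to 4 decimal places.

2.7608 years

Periodic yield y = 0.01225. First find Macaulay duration:
  t   CF        PV=CF/(1+0.01225)^t    t·PV
  1       15.625        15.4359        15.4359
  2       15.625        15.2491        30.4982
  3       15.625        15.0646        45.1937
  4       15.625        14.8823        59.5290
  5       15.625        14.7022        73.5108
  6      515.625       479.2998     2,875.7988
  Σ                    554.6338     3,099.9665
P = 554.6338; Macaulay duration = 3,099.9665 / 554.6338 = 5.58921 half-year periods = 2.79461 years.
Modified duration = D_Mac / (1 + y) = 2.79461 / 1.01225 = 2.76079 years.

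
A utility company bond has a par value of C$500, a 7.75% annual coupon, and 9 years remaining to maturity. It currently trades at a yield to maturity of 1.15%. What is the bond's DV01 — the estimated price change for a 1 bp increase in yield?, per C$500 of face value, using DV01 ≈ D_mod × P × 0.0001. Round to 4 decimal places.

Periodic yield y = 0.0115.
  t   CF        PV=CF/(1+0.0115)^t    t·PV
  1        38.75        38.3094        38.3094
  2        38.75        37.8739        75.7478
  3        38.75        37.4433       112.3299
  4        38.75        37.0176       148.0704
  5        38.75        36.5967       182.9836
  6        38.75        36.1807       217.0839
  7        38.75        35.7693       250.3851
  8        38.75        35.3626       282.9011
  9       538.75       486.0649     4,374.5845
  Σ                    780.6185     5,682.3957
P = 780.6185; D_Mac = 7.27935 yrs; D_mod = 7.19659 yrs.
DV01 ≈ 7.19659 × 780.6185 × 0.0001 = 0.561779.

C$0.5618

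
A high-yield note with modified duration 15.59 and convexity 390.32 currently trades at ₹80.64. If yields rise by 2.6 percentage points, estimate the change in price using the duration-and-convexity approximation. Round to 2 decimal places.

-₹22.05

Duration effect: -D_mod·Δy = -15.59 × (+0.026) = -0.405340
Convexity effect: ½·C·(Δy)² = 0.5 × 390.32 × (0.026)² = +0.13192816
ΔP/P ≈ -0.405340 + 0.13192816 = -0.27341184
ΔP ≈ 80.64 × (-0.27341184) = -22.0479307776.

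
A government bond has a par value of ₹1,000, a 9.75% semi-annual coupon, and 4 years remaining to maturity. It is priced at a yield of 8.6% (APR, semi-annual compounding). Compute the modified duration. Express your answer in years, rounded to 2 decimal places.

3.28 years

Periodic yield y = 0.043. First find Macaulay duration:
  t   CF        PV=CF/(1+0.043)^t    t·PV
  1        48.75        46.7402        46.7402
  2        48.75        44.8132        89.6264
  3        48.75        42.9657       128.8970
  4        48.75        41.1943       164.7773
  5        48.75        39.4960       197.4800
  6        48.75        37.8677       227.2061
  7        48.75        36.3065       254.1455
  8     1,048.75       748.8546     5,990.8369
  Σ                  1,038.2382     7,099.7094
P = 1,038.2382; Macaulay duration = 7,099.7094 / 1,038.2382 = 6.83823 half-year periods = 3.41911 years.
Modified duration = D_Mac / (1 + y) = 3.41911 / 1.043 = 3.27815 years.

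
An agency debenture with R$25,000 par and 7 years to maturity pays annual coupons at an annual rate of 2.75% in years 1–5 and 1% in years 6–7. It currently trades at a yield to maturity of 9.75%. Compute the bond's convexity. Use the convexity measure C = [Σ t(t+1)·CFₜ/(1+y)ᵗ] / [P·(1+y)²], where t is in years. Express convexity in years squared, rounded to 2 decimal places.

With y = 0.0975:
  t   CF        PV=CF/(1+0.0975)^t    t·PV        t(t+1)·PV
  1       687.50       626.4237       626.4237       1,252.8474
  2       687.50       570.7733     1,141.5466       3,424.6398
  3       687.50       520.0668     1,560.2003       6,240.8014
  4       687.50       473.8650     1,895.4598       9,477.2990
  5       687.50       431.7676     2,158.8380      12,953.0282
  6       250.00       143.0582       858.3494       6,008.4455
  7    25,250.00    13,165.2673    92,156.8709     737,254.9669
  Σ                 15,931.2218   100,397.6887     776,612.0281
P = 15,931.2218.
Convexity = Σ t(t+1)·PV / [P·(1+y)²] = 776,612.0281 / (15,931.2218 × 1.204506) = 40.47119.

40.47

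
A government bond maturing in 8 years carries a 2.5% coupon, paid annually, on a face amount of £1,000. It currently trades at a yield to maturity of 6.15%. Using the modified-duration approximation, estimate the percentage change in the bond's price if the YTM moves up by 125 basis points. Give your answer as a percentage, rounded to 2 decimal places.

-8.53%

Periodic yield y = 0.0615. Modified duration first:
  t   CF        PV=CF/(1+0.0615)^t    t·PV
  1        25.00        23.5516        23.5516
  2        25.00        22.1871        44.3741
  3        25.00        20.9016        62.7049
  4        25.00        19.6906        78.7626
  5        25.00        18.5498        92.7492
  6        25.00        17.4751       104.8507
  7        25.00        16.4627       115.2386
  8     1,025.00       635.8635     5,086.9078
  Σ                    774.6820     5,609.1394
P = 774.6820; D_Mac = 7.24057 yrs; D_mod = 7.24057/(1+0.0615) = 6.82107 yrs.
ΔP/P ≈ -D_mod · Δy = -6.82107 × (+0.0125) = -0.085263 = -8.5263%.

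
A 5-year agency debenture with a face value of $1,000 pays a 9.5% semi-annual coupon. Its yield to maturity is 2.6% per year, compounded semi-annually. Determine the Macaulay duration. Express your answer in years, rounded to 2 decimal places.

Periodic yield y = 0.013. Discount each cash flow and weight by its period:
  t   CF        PV=CF/(1+0.013)^t    t·PV
  1        47.50        46.8904        46.8904
  2        47.50        46.2887        92.5773
  3        47.50        45.6946       137.0839
  4        47.50        45.1082       180.4329
  5        47.50        44.5294       222.6468
  6        47.50        43.9579       263.7474
  7        47.50        43.3938       303.7565
  8        47.50        42.8369       342.6952
  9        47.50        42.2872       380.5845
  10    1,047.50       920.5759     9,205.7585
  Σ                  1,321.5629    11,176.1735
Price P = Σ PV = 1,321.5629.
Macaulay duration = Σ(t·PV) / P = 11,176.1735 / 1,321.5629 = 8.45678 half-year periods.
In years: 8.45678 / 2 = 4.22839 years.

4.23 years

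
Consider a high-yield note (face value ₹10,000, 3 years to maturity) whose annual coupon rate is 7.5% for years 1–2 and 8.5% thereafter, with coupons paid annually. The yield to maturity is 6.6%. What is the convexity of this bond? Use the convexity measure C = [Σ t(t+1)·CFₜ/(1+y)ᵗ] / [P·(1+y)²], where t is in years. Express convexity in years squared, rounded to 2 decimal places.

With y = 0.066:
  t   CF        PV=CF/(1+0.066)^t    t·PV        t(t+1)·PV
  1       750.00       703.5647       703.5647       1,407.1295
  2       750.00       660.0044     1,320.0089       3,960.0266
  3    10,850.00     8,956.9082    26,870.7247     107,482.8986
  Σ                 10,320.4774    28,894.2983     112,850.0547
P = 10,320.4774.
Convexity = Σ t(t+1)·PV / [P·(1+y)²] = 112,850.0547 / (10,320.4774 × 1.136356) = 9.62249.

9.62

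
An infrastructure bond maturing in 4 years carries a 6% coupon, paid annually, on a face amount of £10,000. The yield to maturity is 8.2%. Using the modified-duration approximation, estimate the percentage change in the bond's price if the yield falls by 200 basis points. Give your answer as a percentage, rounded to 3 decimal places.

+6.763%

Periodic yield y = 0.082. Modified duration first:
  t   CF        PV=CF/(1+0.082)^t    t·PV
  1       600.00       554.5287       554.5287
  2       600.00       512.5034     1,025.0067
  3       600.00       473.6630     1,420.9890
  4    10,600.00     7,733.8692    30,935.4768
  Σ                  9,274.5642    33,936.0012
P = 9,274.5642; D_Mac = 3.65904 yrs; D_mod = 3.65904/(1+0.082) = 3.38174 yrs.
ΔP/P ≈ -D_mod · Δy = -3.38174 × (-0.02) = +0.067635 = +6.7635%.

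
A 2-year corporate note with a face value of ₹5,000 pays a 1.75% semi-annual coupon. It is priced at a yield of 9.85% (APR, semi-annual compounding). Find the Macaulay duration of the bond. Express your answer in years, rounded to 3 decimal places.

Periodic yield y = 0.04925. Discount each cash flow and weight by its period:
  t   CF        PV=CF/(1+0.04925)^t    t·PV
  1        43.75        41.6964        41.6964
  2        43.75        39.7393        79.4786
  3        43.75        37.8740       113.6220
  4     5,043.75     4,161.3825    16,645.5302
  Σ                  4,280.6923    16,880.3272
Price P = Σ PV = 4,280.6923.
Macaulay duration = Σ(t·PV) / P = 16,880.3272 / 4,280.6923 = 3.94336 half-year periods.
In years: 3.94336 / 2 = 1.97168 years.

1.972 years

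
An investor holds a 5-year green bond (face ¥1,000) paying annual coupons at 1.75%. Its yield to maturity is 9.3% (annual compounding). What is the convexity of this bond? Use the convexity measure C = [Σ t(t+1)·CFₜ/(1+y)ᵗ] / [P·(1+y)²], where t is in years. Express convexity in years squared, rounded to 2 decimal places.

With y = 0.093:
  t   CF        PV=CF/(1+0.093)^t    t·PV        t(t+1)·PV
  1        17.50        16.0110        16.0110          32.0220
  2        17.50        14.6487        29.2973          87.8919
  3        17.50        13.4022        40.2067         160.8269
  4        17.50        12.2619        49.0476         245.2378
  5     1,017.50       652.2793     3,261.3966      19,568.3795
  Σ                    708.6031     3,395.9592      20,094.3581
P = 708.6031.
Convexity = Σ t(t+1)·PV / [P·(1+y)²] = 20,094.3581 / (708.6031 × 1.194649) = 23.73727.

23.74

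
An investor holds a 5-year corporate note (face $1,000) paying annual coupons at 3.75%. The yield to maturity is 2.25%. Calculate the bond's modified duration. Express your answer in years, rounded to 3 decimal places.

Periodic yield y = 0.0225. First find Macaulay duration:
  t   CF        PV=CF/(1+0.0225)^t    t·PV
  1        37.50        36.6748        36.6748
  2        37.50        35.8678        71.7356
  3        37.50        35.0785       105.2356
  4        37.50        34.3066       137.2265
  5     1,037.50       928.2640     4,641.3202
  Σ                  1,070.1918     4,992.1926
P = 1,070.1918; Macaulay duration = 4,992.1926 / 1,070.1918 = 4.66476 years.
Modified duration = D_Mac / (1 + y) = 4.66476 / 1.0225 = 4.56212 years.

4.562 years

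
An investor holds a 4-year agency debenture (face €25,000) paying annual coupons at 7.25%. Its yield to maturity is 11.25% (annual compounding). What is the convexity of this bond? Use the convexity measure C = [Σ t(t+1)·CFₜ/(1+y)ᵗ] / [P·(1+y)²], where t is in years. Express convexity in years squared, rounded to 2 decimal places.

13.93

With y = 0.1125:
  t   CF        PV=CF/(1+0.1125)^t    t·PV        t(t+1)·PV
  1     1,812.50     1,629.2135     1,629.2135       3,258.4270
  2     1,812.50     1,464.4616     2,928.9231       8,786.7693
  3     1,812.50     1,316.3699     3,949.1098      15,796.4393
  4    26,812.50    17,503.9970    70,015.9881     350,079.9406
  Σ                 21,914.0420    78,523.2345     377,921.5762
P = 21,914.0420.
Convexity = Σ t(t+1)·PV / [P·(1+y)²] = 377,921.5762 / (21,914.0420 × 1.237656) = 13.93411.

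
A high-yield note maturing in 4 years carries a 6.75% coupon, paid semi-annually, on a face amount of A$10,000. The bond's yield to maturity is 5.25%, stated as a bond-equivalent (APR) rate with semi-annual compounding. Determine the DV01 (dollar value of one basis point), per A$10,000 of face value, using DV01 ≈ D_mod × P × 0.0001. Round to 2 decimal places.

A$3.68

Periodic yield y = 0.02625.
  t   CF        PV=CF/(1+0.02625)^t    t·PV
  1       337.50       328.8672       328.8672
  2       337.50       320.4553       640.9106
  3       337.50       312.2585       936.7755
  4       337.50       304.2714     1,217.0855
  5       337.50       296.4886     1,482.4428
  6       337.50       288.9048     1,733.4288
  7       337.50       281.5150     1,970.6052
  8    10,337.50     8,402.1448    67,217.1584
  Σ                 10,534.9056    75,527.2739
P = 10,534.9056; D_Mac = 7.16924 half-year periods = 3.58462 yrs; D_mod = 3.49293 yrs.
DV01 ≈ 3.49293 × 10,534.9056 × 0.0001 = 3.679770.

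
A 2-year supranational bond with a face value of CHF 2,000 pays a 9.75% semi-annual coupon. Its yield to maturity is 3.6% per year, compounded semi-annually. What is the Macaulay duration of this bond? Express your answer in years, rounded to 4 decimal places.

Periodic yield y = 0.018. Discount each cash flow and weight by its period:
  t   CF        PV=CF/(1+0.018)^t    t·PV
  1        97.50        95.7760        95.7760
  2        97.50        94.0825       188.1651
  3        97.50        92.4190       277.2570
  4     2,097.50     1,953.0387     7,812.1550
  Σ                  2,235.3163     8,373.3531
Price P = Σ PV = 2,235.3163.
Macaulay duration = Σ(t·PV) / P = 8,373.3531 / 2,235.3163 = 3.74594 half-year periods.
In years: 3.74594 / 2 = 1.87297 years.

1.8730 years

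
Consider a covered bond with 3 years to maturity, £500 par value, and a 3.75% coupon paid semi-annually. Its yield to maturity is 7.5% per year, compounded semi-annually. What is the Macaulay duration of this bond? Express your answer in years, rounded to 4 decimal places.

Periodic yield y = 0.0375. Discount each cash flow and weight by its period:
  t   CF        PV=CF/(1+0.0375)^t    t·PV
  1        9.375         9.0361         9.0361
  2        9.375         8.7095        17.4191
  3        9.375         8.3947        25.1842
  4        9.375         8.0913        32.3652
  5        9.375         7.7989        38.9943
  6      509.375       408.4219     2,450.5312
  Σ                    450.4525     2,573.5302
Price P = Σ PV = 450.4525.
Macaulay duration = Σ(t·PV) / P = 2,573.5302 / 450.4525 = 5.71321 half-year periods.
In years: 5.71321 / 2 = 2.85661 years.

2.8566 years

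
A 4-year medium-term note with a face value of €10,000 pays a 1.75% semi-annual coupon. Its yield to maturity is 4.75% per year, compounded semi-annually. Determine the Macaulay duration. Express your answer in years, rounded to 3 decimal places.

3.872 years

Periodic yield y = 0.02375. Discount each cash flow and weight by its period:
  t   CF        PV=CF/(1+0.02375)^t    t·PV
  1        87.50        85.4701        85.4701
  2        87.50        83.4873       166.9745
  3        87.50        81.5504       244.6513
  4        87.50        79.6585       318.6342
  5        87.50        77.8105       389.0527
  6        87.50        76.0054       456.0325
  7        87.50        74.2422       519.6952
  8    10,087.50     8,360.4996    66,883.9967
  Σ                  8,918.7241    69,064.5072
Price P = Σ PV = 8,918.7241.
Macaulay duration = Σ(t·PV) / P = 69,064.5072 / 8,918.7241 = 7.74377 half-year periods.
In years: 7.74377 / 2 = 3.87188 years.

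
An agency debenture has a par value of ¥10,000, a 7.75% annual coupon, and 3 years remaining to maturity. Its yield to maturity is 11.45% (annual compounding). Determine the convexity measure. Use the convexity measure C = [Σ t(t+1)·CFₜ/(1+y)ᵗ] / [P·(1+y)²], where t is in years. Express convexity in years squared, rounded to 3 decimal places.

With y = 0.1145:
  t   CF        PV=CF/(1+0.1145)^t    t·PV        t(t+1)·PV
  1       775.00       695.3791       695.3791       1,390.7582
  2       775.00       623.9382     1,247.8763       3,743.6290
  3    10,775.00     7,783.5382    23,350.6146      93,402.4582
  Σ                  9,102.8555    25,293.8700      98,536.8455
P = 9,102.8555.
Convexity = Σ t(t+1)·PV / [P·(1+y)²] = 98,536.8455 / (9,102.8555 × 1.242110) = 8.71487.

8.715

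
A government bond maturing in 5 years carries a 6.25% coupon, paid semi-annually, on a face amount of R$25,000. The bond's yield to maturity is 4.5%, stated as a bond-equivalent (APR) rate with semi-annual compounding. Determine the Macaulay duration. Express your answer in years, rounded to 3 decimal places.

4.398 years

Periodic yield y = 0.0225. Discount each cash flow and weight by its period:
  t   CF        PV=CF/(1+0.0225)^t    t·PV
  1       781.25       764.0587       764.0587
  2       781.25       747.2457     1,494.4913
  3       781.25       730.8026     2,192.4078
  4       781.25       714.7214     2,858.8855
  5       781.25       698.9940     3,494.9700
  6       781.25       683.6127     4,101.6763
  7       781.25       668.5699     4,679.9892
  8       781.25       653.8581     5,230.8647
  9       781.25       639.4700     5,755.2301
  10   25,781.25    20,638.1518   206,381.5184
  Σ                 26,939.4848   236,954.0919
Price P = Σ PV = 26,939.4848.
Macaulay duration = Σ(t·PV) / P = 236,954.0919 / 26,939.4848 = 8.79579 half-year periods.
In years: 8.79579 / 2 = 4.39790 years.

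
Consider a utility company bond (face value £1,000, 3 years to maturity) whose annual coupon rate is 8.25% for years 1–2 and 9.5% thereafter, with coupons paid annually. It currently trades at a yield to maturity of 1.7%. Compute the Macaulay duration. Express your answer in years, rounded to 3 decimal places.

2.799 years

Periodic yield y = 0.017. Discount each cash flow and weight by its year:
  t   CF        PV=CF/(1+0.017)^t    t·PV
  1        82.50        81.1209        81.1209
  2        82.50        79.7649       159.5299
  3     1,095.00     1,041.0013     3,123.0038
  Σ                  1,201.8872     3,363.6546
Price P = Σ PV = 1,201.8872.
Macaulay duration = Σ(t·PV) / P = 3,363.6546 / 1,201.8872 = 2.79864 years.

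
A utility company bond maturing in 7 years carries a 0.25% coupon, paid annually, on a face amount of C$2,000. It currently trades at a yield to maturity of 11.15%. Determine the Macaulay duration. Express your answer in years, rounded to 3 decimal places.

Periodic yield y = 0.1115. Discount each cash flow and weight by its year:
  t   CF        PV=CF/(1+0.1115)^t    t·PV
  1         5.00         4.4984         4.4984
  2         5.00         4.0472         8.0943
  3         5.00         3.6412        10.9235
  4         5.00         3.2759        13.1036
  5         5.00         2.9473        14.7364
  6         5.00         2.6516        15.9098
  7     2,005.00       956.6391     6,696.4734
  Σ                    977.7007     6,763.7396
Price P = Σ PV = 977.7007.
Macaulay duration = Σ(t·PV) / P = 6,763.7396 / 977.7007 = 6.91801 years.

6.918 years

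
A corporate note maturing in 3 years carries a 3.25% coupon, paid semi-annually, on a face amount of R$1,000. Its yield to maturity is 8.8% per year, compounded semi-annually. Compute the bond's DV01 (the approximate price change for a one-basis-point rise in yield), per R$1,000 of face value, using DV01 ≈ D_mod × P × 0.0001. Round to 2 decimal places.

Periodic yield y = 0.044.
  t   CF        PV=CF/(1+0.044)^t    t·PV
  1        16.25        15.5651        15.5651
  2        16.25        14.9091        29.8183
  3        16.25        14.2808        42.8423
  4        16.25        13.6789        54.7156
  5        16.25        13.1024        65.5120
  6     1,016.25       784.8697     4,709.2182
  Σ                    856.4061     4,917.6716
P = 856.4061; D_Mac = 5.74222 half-year periods = 2.87111 yrs; D_mod = 2.75011 yrs.
DV01 ≈ 2.75011 × 856.4061 × 0.0001 = 0.235521.

R$0.24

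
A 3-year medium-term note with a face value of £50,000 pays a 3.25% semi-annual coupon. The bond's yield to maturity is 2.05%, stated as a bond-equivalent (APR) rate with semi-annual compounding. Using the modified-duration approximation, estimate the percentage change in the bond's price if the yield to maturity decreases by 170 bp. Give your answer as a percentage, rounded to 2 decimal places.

Periodic yield y = 0.01025. Modified duration first:
  t   CF        PV=CF/(1+0.01025)^t    t·PV
  1       812.50       804.2564       804.2564
  2       812.50       796.0964     1,592.1928
  3       812.50       788.0192     2,364.0576
  4       812.50       780.0239     3,120.0958
  5       812.50       772.1098     3,860.5491
  6    50,812.50    47,796.6445   286,779.8668
  Σ                 51,737.1502   298,521.0183
P = 51,737.1502; D_Mac = 5.76995 half-year periods = 2.88498 yrs; D_mod = 2.88498/(1+0.01025) = 2.85571 yrs.
ΔP/P ≈ -D_mod · Δy = -2.85571 × (-0.017) = +0.048547 = +4.8547%.

+4.85%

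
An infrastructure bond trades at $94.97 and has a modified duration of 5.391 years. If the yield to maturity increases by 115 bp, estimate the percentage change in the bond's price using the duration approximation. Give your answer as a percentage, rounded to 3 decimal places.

-6.200%

Duration approximation: ΔP/P ≈ -D_mod · Δy = -5.391 × (+0.0115) = -0.0619965.
As a percentage: -6.19965%.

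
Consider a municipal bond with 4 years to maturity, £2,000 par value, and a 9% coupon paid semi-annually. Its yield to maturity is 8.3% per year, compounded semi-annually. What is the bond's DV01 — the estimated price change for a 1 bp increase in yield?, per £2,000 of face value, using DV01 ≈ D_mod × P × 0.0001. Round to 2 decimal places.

£0.68

Periodic yield y = 0.0415.
  t   CF        PV=CF/(1+0.0415)^t    t·PV
  1        90.00        86.4138        86.4138
  2        90.00        82.9705       165.9411
  3        90.00        79.6645       238.9934
  4        90.00        76.4901       305.9605
  5        90.00        73.4423       367.2114
  6        90.00        70.5159       423.0952
  7        90.00        67.7061       473.9425
  8     2,090.00     1,509.6355    12,077.0838
  Σ                  2,046.8387    14,138.6417
P = 2,046.8387; D_Mac = 6.90755 half-year periods = 3.45378 yrs; D_mod = 3.31615 yrs.
DV01 ≈ 3.31615 × 2,046.8387 × 0.0001 = 0.678763.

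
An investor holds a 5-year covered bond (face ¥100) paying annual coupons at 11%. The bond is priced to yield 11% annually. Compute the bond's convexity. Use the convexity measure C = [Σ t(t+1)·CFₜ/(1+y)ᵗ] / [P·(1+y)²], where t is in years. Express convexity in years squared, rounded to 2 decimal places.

With y = 0.11:
  t   CF        PV=CF/(1+0.11)^t    t·PV        t(t+1)·PV
  1        11.00         9.9099         9.9099          19.8198
  2        11.00         8.9278        17.8557          53.5671
  3        11.00         8.0431        24.1293          96.5173
  4        11.00         7.2460        28.9842         144.9208
  5       111.00        65.8731       329.3655       1,976.1929
  Σ                    100.0000       410.2446       2,291.0179
P = 100.0000.
Convexity = Σ t(t+1)·PV / [P·(1+y)²] = 2,291.0179 / (100.0000 × 1.232100) = 18.59442.

18.59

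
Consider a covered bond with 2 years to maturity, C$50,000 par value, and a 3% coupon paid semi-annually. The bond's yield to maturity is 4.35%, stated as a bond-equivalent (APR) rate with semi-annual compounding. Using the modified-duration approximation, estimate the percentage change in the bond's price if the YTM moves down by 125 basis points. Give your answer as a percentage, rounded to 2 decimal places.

Periodic yield y = 0.02175. Modified duration first:
  t   CF        PV=CF/(1+0.02175)^t    t·PV
  1       750.00       734.0347       734.0347
  2       750.00       718.4093     1,436.8187
  3       750.00       703.1166     2,109.3497
  4    50,750.00    46,564.7699   186,259.0795
  Σ                 48,720.3305   190,539.2826
P = 48,720.3305; D_Mac = 3.91088 half-year periods = 1.95544 yrs; D_mod = 1.95544/(1+0.02175) = 1.91381 yrs.
ΔP/P ≈ -D_mod · Δy = -1.91381 × (-0.0125) = +0.023923 = +2.3923%.

+2.39%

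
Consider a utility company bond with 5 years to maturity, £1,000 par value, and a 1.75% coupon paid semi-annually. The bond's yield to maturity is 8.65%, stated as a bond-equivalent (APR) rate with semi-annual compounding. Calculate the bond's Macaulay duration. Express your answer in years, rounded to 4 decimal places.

Periodic yield y = 0.04325. Discount each cash flow and weight by its period:
  t   CF        PV=CF/(1+0.04325)^t    t·PV
  1         8.75         8.3873         8.3873
  2         8.75         8.0395        16.0791
  3         8.75         7.7062        23.1187
  4         8.75         7.3868        29.5471
  5         8.75         7.0805        35.4027
  6         8.75         6.7870        40.7220
  7         8.75         6.5056        45.5394
  8         8.75         6.2359        49.8874
  9         8.75         5.9774        53.7966
  10    1,008.75       660.5407     6,605.4075
  Σ                    724.6470     6,907.8877
Price P = Σ PV = 724.6470.
Macaulay duration = Σ(t·PV) / P = 6,907.8877 / 724.6470 = 9.53276 half-year periods.
In years: 9.53276 / 2 = 4.76638 years.

4.7664 years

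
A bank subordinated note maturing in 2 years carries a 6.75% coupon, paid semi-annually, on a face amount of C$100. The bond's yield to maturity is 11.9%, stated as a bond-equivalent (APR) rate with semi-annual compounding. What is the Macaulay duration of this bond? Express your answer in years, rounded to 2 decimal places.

1.90 years

Periodic yield y = 0.0595. Discount each cash flow and weight by its period:
  t   CF        PV=CF/(1+0.0595)^t    t·PV
  1        3.375         3.1855         3.1855
  2        3.375         3.0066         6.0131
  3        3.375         2.8377         8.5132
  4      103.375        82.0374       328.1494
  Σ                     91.0671       345.8612
Price P = Σ PV = 91.0671.
Macaulay duration = Σ(t·PV) / P = 345.8612 / 91.0671 = 3.79787 half-year periods.
In years: 3.79787 / 2 = 1.89894 years.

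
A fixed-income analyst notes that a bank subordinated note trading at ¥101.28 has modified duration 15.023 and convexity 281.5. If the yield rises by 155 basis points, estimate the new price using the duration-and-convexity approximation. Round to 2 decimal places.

¥81.12

Duration effect: -D_mod·Δy = -15.023 × (+0.0155) = -0.2328565
Convexity effect: ½·C·(Δy)² = 0.5 × 281.5 × (0.0155)² = +0.0338151875
ΔP/P ≈ -0.2328565 + 0.0338151875 = -0.1990413125
New price ≈ 101.28 × (1 - 0.1990413125) = 81.12109587.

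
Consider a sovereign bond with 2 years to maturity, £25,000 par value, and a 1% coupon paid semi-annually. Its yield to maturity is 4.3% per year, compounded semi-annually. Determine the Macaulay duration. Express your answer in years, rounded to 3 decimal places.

1.985 years

Periodic yield y = 0.0215. Discount each cash flow and weight by its period:
  t   CF        PV=CF/(1+0.0215)^t    t·PV
  1       125.00       122.3691       122.3691
  2       125.00       119.7935       239.5870
  3       125.00       117.2722       351.8165
  4    25,125.00    23,075.5779    92,302.3117
  Σ                 23,435.0126    93,016.0842
Price P = Σ PV = 23,435.0126.
Macaulay duration = Σ(t·PV) / P = 93,016.0842 / 23,435.0126 = 3.96911 half-year periods.
In years: 3.96911 / 2 = 1.98455 years.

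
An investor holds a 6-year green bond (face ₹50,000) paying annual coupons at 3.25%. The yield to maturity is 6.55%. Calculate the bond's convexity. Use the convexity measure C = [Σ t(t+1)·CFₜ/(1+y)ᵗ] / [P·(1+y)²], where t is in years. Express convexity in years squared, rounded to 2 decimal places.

With y = 0.0655:
  t   CF        PV=CF/(1+0.0655)^t    t·PV        t(t+1)·PV
  1     1,625.00     1,525.1056     1,525.1056       3,050.2112
  2     1,625.00     1,431.3520     2,862.7041       8,588.1122
  3     1,625.00     1,343.3618     4,030.0855      16,120.3419
  4     1,625.00     1,260.7807     5,043.1228      25,215.6138
  5     1,625.00     1,183.2761     5,916.3805      35,498.2832
  6    51,625.00    35,280.8744   211,685.2465   1,481,796.7256
  Σ                 42,024.7507   231,062.6449   1,570,269.2879
P = 42,024.7507.
Convexity = Σ t(t+1)·PV / [P·(1+y)²] = 1,570,269.2879 / (42,024.7507 × 1.135290) = 32.91259.

32.91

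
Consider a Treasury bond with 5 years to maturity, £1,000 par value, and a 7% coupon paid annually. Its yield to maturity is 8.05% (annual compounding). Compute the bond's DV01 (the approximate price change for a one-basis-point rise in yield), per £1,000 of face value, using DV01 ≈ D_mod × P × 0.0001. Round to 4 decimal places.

Periodic yield y = 0.0805.
  t   CF        PV=CF/(1+0.0805)^t    t·PV
  1        70.00        64.7848        64.7848
  2        70.00        59.9582       119.9164
  3        70.00        55.4912       166.4735
  4        70.00        51.3569       205.4277
  5     1,070.00       726.5407     3,632.7033
  Σ                    958.1317     4,189.3056
P = 958.1317; D_Mac = 4.37237 yrs; D_mod = 4.04662 yrs.
DV01 ≈ 4.04662 × 958.1317 × 0.0001 = 0.387719.

£0.3877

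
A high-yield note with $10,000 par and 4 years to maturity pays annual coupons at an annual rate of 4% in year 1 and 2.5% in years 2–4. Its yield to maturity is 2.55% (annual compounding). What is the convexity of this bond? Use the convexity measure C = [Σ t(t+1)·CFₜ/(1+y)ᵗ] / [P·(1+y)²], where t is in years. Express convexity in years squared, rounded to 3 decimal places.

With y = 0.0255:
  t   CF        PV=CF/(1+0.0255)^t    t·PV        t(t+1)·PV
  1       400.00       390.0536       390.0536         780.1073
  2       250.00       237.7216       475.4432       1,426.3297
  3       250.00       231.8105       695.4314       2,781.7254
  4    10,250.00     9,267.8972    37,071.5887     185,357.9434
  Σ                 10,127.4829    38,632.5169     190,346.1058
P = 10,127.4829.
Convexity = Σ t(t+1)·PV / [P·(1+y)²] = 190,346.1058 / (10,127.4829 × 1.051650) = 17.87192.

17.872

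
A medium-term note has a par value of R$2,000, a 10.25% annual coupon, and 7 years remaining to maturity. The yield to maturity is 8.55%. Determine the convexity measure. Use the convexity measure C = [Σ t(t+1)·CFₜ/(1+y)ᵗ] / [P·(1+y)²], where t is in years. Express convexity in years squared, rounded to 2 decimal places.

With y = 0.0855:
  t   CF        PV=CF/(1+0.0855)^t    t·PV        t(t+1)·PV
  1       205.00       188.8531       188.8531         377.7061
  2       205.00       173.9779       347.9559       1,043.8677
  3       205.00       160.2745       480.8234       1,923.2938
  4       205.00       147.6504       590.6015       2,953.0075
  5       205.00       136.0206       680.1031       4,080.6183
  6       205.00       125.3069       751.8412       5,262.8887
  7     2,205.00     1,241.6517     8,691.5621      69,532.4971
  Σ                  2,173.7351    11,731.7403      85,173.8792
P = 2,173.7351.
Convexity = Σ t(t+1)·PV / [P·(1+y)²] = 85,173.8792 / (2,173.7351 × 1.178310) = 33.25371.

33.25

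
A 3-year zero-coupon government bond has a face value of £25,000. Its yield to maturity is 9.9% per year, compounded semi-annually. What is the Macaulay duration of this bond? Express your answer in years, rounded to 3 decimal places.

3.000 years

A zero-coupon bond has a single cash flow at maturity, so its Macaulay duration equals its maturity: 3 years.
(Equivalently: 6 semi-annual periods ÷ 2 = 3 years.)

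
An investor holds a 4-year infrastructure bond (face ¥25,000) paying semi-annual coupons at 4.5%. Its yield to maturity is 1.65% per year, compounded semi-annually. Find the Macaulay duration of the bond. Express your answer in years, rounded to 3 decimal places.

Periodic yield y = 0.00825. Discount each cash flow and weight by its period:
  t   CF        PV=CF/(1+0.00825)^t    t·PV
  1       562.50       557.8973       557.8973
  2       562.50       553.3324     1,106.6647
  3       562.50       548.8047     1,646.4141
  4       562.50       544.3141     2,177.2565
  5       562.50       539.8603     2,699.3014
  6       562.50       535.4429     3,212.6572
  7       562.50       531.0616     3,717.4313
  8    25,562.50    23,936.3254   191,490.6031
  Σ                 27,747.0387   206,608.2257
Price P = Σ PV = 27,747.0387.
Macaulay duration = Σ(t·PV) / P = 206,608.2257 / 27,747.0387 = 7.44614 half-year periods.
In years: 7.44614 / 2 = 3.72307 years.

3.723 years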